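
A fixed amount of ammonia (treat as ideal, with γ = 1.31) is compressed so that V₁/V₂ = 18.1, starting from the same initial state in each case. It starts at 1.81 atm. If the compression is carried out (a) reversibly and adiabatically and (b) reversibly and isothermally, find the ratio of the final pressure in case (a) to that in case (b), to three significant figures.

Isothermal: P_b = P₁(V₁/V₂) = 1.81×18.1.
Adiabatic: P_a = P₁(V₁/V₂)^γ = 1.81×18.1^(1.31).
P_a/P_b = (V₁/V₂)^(γ−1) = 18.1^(0.31) = 2.454.

P_adiabatic / P_isothermal ≈ 2.45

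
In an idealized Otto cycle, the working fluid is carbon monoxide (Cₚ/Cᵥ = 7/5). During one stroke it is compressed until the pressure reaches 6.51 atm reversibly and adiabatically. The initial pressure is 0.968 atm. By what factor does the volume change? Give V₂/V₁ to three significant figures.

From PV^γ = const, V₂/V₁ = (P₁/P₂)^(1/γ).
V₂/V₁ = (0.968/6.51)^(5/7) = 0.2563.

V₂/V₁ ≈ 0.256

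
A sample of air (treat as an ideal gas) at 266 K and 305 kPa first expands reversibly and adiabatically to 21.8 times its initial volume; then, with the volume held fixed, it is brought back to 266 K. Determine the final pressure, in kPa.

P₃ ≈ 14.0 kPa

For a diatomic ideal gas γ = 7/5.
Adiabatic step (PV^γ = const): P₂ = 305×(1/21.8)^(7/5) = 4.078 kPa; T₂ = 266×(1/21.8)^(2/5) = 77.54 K.
Isochoric: P₃ = P₂(T₃/T₂) = 4.078 × (266/77.54) = 13.99 kPa.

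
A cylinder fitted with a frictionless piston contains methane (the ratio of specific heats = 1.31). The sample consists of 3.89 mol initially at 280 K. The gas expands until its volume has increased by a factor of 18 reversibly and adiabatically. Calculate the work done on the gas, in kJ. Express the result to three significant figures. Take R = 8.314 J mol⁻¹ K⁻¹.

For a reversible adiabat TV^(γ−1) is constant, so T₂ = T₁ (V₁/V₂)^(γ−1).
T₂ = 280 × (1/18)^(0.31) = 114.3 K.
Q = 0, so ΔU = W_on_gas = nCᵥΔT with Cᵥ = R/(γ−1) = 26.82 J/(mol·K).
ΔU = 3.89 × 26.82 × (114.3 − 280) = -17290 J.

W ≈ -17.3 kJ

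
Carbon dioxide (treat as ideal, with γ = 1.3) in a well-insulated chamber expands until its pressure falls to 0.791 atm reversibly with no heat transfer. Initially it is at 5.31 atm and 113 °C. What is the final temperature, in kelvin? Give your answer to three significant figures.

Adiabatic: T₂/T₁ = (P₂/P₁)^((γ−1)/γ).
T₁ = 113 °C = 386.1 K.
T₂ = 386.1 × (0.791/5.31)^(0.231) = 248.8 K.

T₂ ≈ 249 K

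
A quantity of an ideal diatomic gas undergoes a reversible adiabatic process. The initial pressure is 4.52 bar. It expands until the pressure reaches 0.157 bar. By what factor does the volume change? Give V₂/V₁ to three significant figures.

From PV^γ = const, V₂/V₁ = (P₁/P₂)^(1/γ).
For a diatomic ideal gas γ = 7/5.
V₂/V₁ = (4.52/0.157)^(5/7) = 11.02.

V₂/V₁ ≈ 11.0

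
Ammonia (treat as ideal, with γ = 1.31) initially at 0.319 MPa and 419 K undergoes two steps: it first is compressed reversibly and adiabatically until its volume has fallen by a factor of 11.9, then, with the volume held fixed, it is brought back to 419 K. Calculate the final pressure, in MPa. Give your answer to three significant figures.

P₃ ≈ 3.80 MPa

Adiabatic step (PV^γ = const): P₂ = 0.319×11.9^(1.31) = 8.18 MPa; T₂ = 419×11.9^(0.31) = 902.9 K.
Isochoric: P₃ = P₂(T₃/T₂) = 8.18 × (419/902.9) = 3.796 MPa.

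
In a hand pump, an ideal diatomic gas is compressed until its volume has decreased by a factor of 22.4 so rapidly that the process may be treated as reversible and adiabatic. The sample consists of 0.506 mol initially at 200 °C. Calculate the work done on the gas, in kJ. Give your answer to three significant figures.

W ≈ 12.3 kJ

Adiabatic: T₁V₁^(γ−1) = T₂V₂^(γ−1) ⇒ T₂ = T₁ (V₁/V₂)^(γ−1).
γ = 7/5 for a diatomic ideal gas, so γ−1 = 2/5.
T₁ = 200 °C = 473.1 K.
T₂ = 473.1 × 22.4^(2/5) = 1641 K.
Q = 0, so ΔU = W_on_gas = nCᵥΔT with Cᵥ = R/(γ−1) = 20.79 J/(mol·K).
ΔU = 0.506 × 20.79 × (1641 − 473.1) = 12280 J.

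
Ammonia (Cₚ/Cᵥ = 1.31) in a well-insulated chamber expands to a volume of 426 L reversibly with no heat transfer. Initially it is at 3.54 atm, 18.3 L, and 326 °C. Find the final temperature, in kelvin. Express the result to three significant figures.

T₂ ≈ 226 K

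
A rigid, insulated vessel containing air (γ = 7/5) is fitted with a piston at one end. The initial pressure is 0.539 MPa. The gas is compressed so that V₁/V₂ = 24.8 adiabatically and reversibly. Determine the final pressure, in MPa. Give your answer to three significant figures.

P₂ ≈ 48.3 MPa

Since PV^γ is constant along a reversible adiabat, P₂ = P₁ (V₁/V₂)^γ.
P₂ = 0.539 × 24.8^(7/5) = 48.29 MPa.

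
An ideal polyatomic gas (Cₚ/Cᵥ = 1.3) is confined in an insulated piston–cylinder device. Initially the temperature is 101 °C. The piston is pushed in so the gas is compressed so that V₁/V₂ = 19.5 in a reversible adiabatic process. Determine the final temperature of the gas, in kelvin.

T₂ ≈ 912 K

For a reversible adiabat TV^(γ−1) is constant, so T₂ = T₁ (V₁/V₂)^(γ−1).
T₁ = 101 °C = 374.1 K.
T₂ = 374.1 × 19.5^(0.3) = 912.1 K.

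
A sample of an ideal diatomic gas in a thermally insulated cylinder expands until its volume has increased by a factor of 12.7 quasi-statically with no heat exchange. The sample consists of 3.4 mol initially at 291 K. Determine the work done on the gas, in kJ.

For a reversible adiabat TV^(γ−1) is constant, so T₂ = T₁ (V₁/V₂)^(γ−1).
γ = 7/5 for a diatomic ideal gas, so γ−1 = 2/5.
T₂ = 291 × (1/12.7)^(2/5) = 105.3 K.
Q = 0, so ΔU = W_on_gas = nCᵥΔT with Cᵥ = R/(γ−1) = 20.79 J/(mol·K).
ΔU = 3.4 × 20.79 × (105.3 − 291) = -13120 J.

W ≈ -13.1 kJ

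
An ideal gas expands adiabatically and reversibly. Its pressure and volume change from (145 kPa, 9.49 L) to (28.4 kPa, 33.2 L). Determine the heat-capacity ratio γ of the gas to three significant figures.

γ ≈ 1.30

PV^γ = const ⇒ γ = ln(P₂/P₁) / ln(V₁/V₂).
γ = ln(28.4/145) / ln(9.49/33.2) = 1.302.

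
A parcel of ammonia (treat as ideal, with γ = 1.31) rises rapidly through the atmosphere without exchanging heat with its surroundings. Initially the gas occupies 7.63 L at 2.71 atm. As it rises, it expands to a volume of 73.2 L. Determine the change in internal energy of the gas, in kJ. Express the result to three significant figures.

ΔU ≈ -3.41 kJ

P₂ = P₁(V₁/V₂)^γ = 2.71×(7.63/73.2)^(1.31) = 0.1401 atm.
For a reversible adiabat, W_by_gas = (P₁V₁ − P₂V₂)/(γ−1).
W_by = (274600×0.00763 − 14200×0.0732) / (0.31) = 3405 J.
Q = 0 ⇒ ΔU = −W_by = -3405 J.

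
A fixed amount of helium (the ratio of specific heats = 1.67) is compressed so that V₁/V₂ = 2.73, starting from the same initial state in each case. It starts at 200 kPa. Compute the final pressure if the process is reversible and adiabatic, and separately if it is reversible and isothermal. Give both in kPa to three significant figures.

adiabatic: 1070 kPa; isothermal: 546 kPa

Isothermal: P₂ = P₁(V₁/V₂) = 200×2.73 = 546 kPa.
Adiabatic: P₂ = P₁(V₁/V₂)^γ = 200×2.73^(1.67) = 1070 kPa.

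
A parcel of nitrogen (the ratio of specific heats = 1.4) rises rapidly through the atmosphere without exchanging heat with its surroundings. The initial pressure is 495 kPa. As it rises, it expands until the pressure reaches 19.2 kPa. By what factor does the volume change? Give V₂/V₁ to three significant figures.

V₂/V₁ ≈ 10.2

From PV^γ = const, V₂/V₁ = (P₁/P₂)^(1/γ).
V₂/V₁ = (495/19.2)^(0.714) = 10.19.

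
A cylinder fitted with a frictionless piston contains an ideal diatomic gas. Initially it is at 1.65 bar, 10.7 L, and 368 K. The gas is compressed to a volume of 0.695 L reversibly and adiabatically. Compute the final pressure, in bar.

P₂ ≈ 75.8 bar

Since PV^γ is constant along a reversible adiabat, P₂ = P₁ (V₁/V₂)^γ.
γ = 7/5 for a diatomic ideal gas.
P₂ = 1.65 × (10.7/0.695)^(7/5) = 75.83 bar.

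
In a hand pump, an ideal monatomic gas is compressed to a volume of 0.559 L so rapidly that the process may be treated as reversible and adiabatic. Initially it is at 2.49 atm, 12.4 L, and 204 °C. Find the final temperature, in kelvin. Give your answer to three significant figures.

T₂ ≈ 3770 K

For a reversible adiabat TV^(γ−1) is constant, so T₂ = T₁ (V₁/V₂)^(γ−1).
γ = 5/3 for a monatomic ideal gas.
T₁ = 204 °C = 477.1 K.
T₂ = 477.1 × (12.4/0.559)^(2/3) = 3767 K.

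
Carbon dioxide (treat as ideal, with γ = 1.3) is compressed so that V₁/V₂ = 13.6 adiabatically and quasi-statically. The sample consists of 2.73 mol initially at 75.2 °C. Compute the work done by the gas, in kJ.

For a reversible adiabat TV^(γ−1) is constant, so T₂ = T₁ (V₁/V₂)^(γ−1).
T₁ = 75.2 °C = 348.3 K.
T₂ = 348.3 × 13.6^(0.3) = 762.2 K.
Q = 0, so ΔU = W_on_gas = nCᵥΔT with Cᵥ = R/(γ−1) = 27.71 J/(mol·K).
ΔU = 2.73 × 27.71 × (762.2 − 348.3) = 31310 J.
Work done by the gas = −ΔU = -31310 J.

W ≈ -31.3 kJ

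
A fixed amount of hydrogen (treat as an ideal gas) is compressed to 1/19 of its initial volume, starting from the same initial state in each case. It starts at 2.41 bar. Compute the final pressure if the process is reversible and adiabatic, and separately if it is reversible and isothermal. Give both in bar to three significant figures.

adiabatic: 149 bar; isothermal: 45.8 bar

For a diatomic ideal gas γ = 7/5.
Isothermal: P₂ = P₁(V₁/V₂) = 2.41×19 = 45.79 bar.
Adiabatic: P₂ = P₁(V₁/V₂)^γ = 2.41×19^(7/5) = 148.7 bar.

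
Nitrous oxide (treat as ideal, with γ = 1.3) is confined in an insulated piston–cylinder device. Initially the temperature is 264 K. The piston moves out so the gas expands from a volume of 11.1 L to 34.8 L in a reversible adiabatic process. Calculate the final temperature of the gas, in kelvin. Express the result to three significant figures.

T₂ ≈ 187 K

For a reversible adiabat TV^(γ−1) is constant, so T₂ = T₁ (V₁/V₂)^(γ−1).
T₂ = 264 × (11.1/34.8)^(0.3) = 187.4 K.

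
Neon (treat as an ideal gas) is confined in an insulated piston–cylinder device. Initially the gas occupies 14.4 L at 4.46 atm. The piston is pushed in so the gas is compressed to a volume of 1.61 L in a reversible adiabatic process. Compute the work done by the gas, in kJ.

W ≈ -32.3 kJ

γ = 5/3 for a monatomic ideal gas.
P₂ = P₁(V₁/V₂)^γ = 4.46×(14.4/1.61)^(5/3) = 171.9 atm.
For a reversible adiabat, W_by_gas = (P₁V₁ − P₂V₂)/(γ−1).
W_by = (451900×0.0144 − 1.742×10^7×0.00161) / (2/3) = -32300 J.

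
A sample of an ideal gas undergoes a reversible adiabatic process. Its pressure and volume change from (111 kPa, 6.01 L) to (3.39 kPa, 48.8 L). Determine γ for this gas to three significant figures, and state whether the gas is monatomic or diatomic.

PV^γ = const ⇒ γ = ln(P₂/P₁) / ln(V₁/V₂).
γ = ln(3.39/111) / ln(6.01/48.8) = 1.666.
γ ≈ 1.67 is close to 5/3, so the gas is monatomic.

γ ≈ 1.67; monatomic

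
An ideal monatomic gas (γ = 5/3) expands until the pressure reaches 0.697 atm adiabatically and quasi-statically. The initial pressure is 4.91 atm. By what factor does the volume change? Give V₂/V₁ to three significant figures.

From PV^γ = const, V₂/V₁ = (P₁/P₂)^(1/γ).
V₂/V₁ = (4.91/0.697)^(3/5) = 3.226.

V₂/V₁ ≈ 3.23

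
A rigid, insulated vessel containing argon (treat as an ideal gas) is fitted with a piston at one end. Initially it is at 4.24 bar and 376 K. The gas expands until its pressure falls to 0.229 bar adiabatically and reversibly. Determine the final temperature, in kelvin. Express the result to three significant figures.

T₂ ≈ 117 K

Adiabatic: T₂/T₁ = (P₂/P₁)^((γ−1)/γ).
For a monatomic ideal gas γ = 5/3, so (γ−1)/γ = 2/5.
T₂ = 376 × (0.229/4.24)^(2/5) = 117 K.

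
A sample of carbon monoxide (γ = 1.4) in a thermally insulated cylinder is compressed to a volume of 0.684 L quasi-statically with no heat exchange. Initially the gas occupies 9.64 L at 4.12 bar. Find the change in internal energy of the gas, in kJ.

ΔU ≈ 18.7 kJ

P₂ = P₁(V₁/V₂)^γ = 4.12×(9.64/0.684)^(1.4) = 167.3 bar.
For a reversible adiabat, W_by_gas = (P₁V₁ − P₂V₂)/(γ−1).
W_by = (412000×0.00964 − 1.673×10^7×0.000684) / (0.4) = -18680 J.
Q = 0 ⇒ ΔU = −W_by = 18680 J.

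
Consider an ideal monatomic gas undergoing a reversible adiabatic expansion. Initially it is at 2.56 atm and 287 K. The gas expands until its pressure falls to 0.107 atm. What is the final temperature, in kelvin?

Adiabatic: T₂/T₁ = (P₂/P₁)^((γ−1)/γ).
For a monatomic ideal gas γ = 5/3, so (γ−1)/γ = 2/5.
T₂ = 287 × (0.107/2.56)^(2/5) = 80.6 K.

T₂ ≈ 80.6 K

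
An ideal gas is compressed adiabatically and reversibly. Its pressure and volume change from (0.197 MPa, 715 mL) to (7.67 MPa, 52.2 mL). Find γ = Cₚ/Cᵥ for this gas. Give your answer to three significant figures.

γ ≈ 1.40

PV^γ = const ⇒ γ = ln(P₂/P₁) / ln(V₁/V₂).
γ = ln(7.67/0.197) / ln(715/52.2) = 1.399.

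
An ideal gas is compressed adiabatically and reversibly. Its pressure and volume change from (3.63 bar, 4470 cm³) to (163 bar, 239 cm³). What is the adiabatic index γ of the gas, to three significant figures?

PV^γ = const ⇒ γ = ln(P₂/P₁) / ln(V₁/V₂).
γ = ln(163/3.63) / ln(4470/239) = 1.299.

γ ≈ 1.30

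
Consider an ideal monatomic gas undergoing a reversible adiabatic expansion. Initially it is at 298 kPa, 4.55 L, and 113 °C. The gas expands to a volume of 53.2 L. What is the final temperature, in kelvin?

For a reversible adiabat TV^(γ−1) is constant, so T₂ = T₁ (V₁/V₂)^(γ−1).
γ = 5/3 for a monatomic ideal gas.
T₁ = 113 °C = 386.1 K.
T₂ = 386.1 × (4.55/53.2)^(2/3) = 74.96 K.

T₂ ≈ 75.0 K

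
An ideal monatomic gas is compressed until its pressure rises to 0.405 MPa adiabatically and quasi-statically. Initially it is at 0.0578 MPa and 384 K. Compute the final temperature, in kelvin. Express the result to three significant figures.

T₂ ≈ 837 K

Along an adiabat T P^((1−γ)/γ) is constant, so T₂ = T₁ (P₂/P₁)^((γ−1)/γ).
For a monatomic ideal gas γ = 5/3, so (γ−1)/γ = 2/5.
T₂ = 384 × (0.405/0.0578)^(2/5) = 836.6 K.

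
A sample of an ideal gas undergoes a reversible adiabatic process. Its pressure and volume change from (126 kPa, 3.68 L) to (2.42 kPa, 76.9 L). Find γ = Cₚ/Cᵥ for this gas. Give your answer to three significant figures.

PV^γ = const ⇒ γ = ln(P₂/P₁) / ln(V₁/V₂).
γ = ln(2.42/126) / ln(3.68/76.9) = 1.3.

γ ≈ 1.30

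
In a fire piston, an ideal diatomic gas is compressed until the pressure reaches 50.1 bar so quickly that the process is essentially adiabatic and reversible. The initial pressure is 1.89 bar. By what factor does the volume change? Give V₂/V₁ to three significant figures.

From PV^γ = const, V₂/V₁ = (P₁/P₂)^(1/γ).
For a diatomic ideal gas γ = 7/5.
V₂/V₁ = (1.89/50.1)^(5/7) = 0.09623.

V₂/V₁ ≈ 0.0962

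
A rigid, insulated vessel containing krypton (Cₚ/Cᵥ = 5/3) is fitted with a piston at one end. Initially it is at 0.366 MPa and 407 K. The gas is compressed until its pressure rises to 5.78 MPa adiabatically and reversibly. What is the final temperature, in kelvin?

Along an adiabat T P^((1−γ)/γ) is constant, so T₂ = T₁ (P₂/P₁)^((γ−1)/γ).
T₂ = 407 × (5.78/0.366)^(2/5) = 1227 K.

T₂ ≈ 1230 K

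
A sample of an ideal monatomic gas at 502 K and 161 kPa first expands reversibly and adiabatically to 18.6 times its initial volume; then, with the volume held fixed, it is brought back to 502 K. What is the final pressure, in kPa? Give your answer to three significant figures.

For a monatomic ideal gas γ = 5/3.
Adiabatic step (PV^γ = const): P₂ = 161×(1/18.6)^(5/3) = 1.233 kPa; T₂ = 502×(1/18.6)^(2/3) = 71.51 K.
Isochoric: P₃ = P₂(T₃/T₂) = 1.233 × (502/71.51) = 8.656 kPa.

P₃ ≈ 8.66 kPa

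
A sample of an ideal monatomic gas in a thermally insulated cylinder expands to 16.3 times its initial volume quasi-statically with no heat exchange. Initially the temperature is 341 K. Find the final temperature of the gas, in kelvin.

T₂ ≈ 53.0 K

For a reversible adiabat TV^(γ−1) is constant, so T₂ = T₁ (V₁/V₂)^(γ−1).
For a monatomic ideal gas γ = 5/3, so γ−1 = 2/3.
T₂ = 341 × (1/16.3)^(2/3) = 53.04 K.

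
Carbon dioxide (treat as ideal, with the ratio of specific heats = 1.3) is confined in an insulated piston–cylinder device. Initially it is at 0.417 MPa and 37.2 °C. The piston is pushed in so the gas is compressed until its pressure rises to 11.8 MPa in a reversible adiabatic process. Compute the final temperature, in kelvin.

Along an adiabat T P^((1−γ)/γ) is constant, so T₂ = T₁ (P₂/P₁)^((γ−1)/γ).
T₁ = 37.2 °C = 310.3 K.
T₂ = 310.3 × (11.8/0.417)^(0.231) = 671.2 K.

T₂ ≈ 671 K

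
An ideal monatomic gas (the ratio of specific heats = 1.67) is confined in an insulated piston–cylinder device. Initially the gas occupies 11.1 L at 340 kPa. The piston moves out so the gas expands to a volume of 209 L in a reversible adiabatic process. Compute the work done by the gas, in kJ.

P₂ = P₁(V₁/V₂)^γ = 340×(11.1/209)^(1.67) = 2.527 kPa.
For a reversible adiabat, W_by_gas = (P₁V₁ − P₂V₂)/(γ−1).
W_by = (340000×0.0111 − 2527×0.209) / (0.67) = 4845 J.

W ≈ 4.84 kJ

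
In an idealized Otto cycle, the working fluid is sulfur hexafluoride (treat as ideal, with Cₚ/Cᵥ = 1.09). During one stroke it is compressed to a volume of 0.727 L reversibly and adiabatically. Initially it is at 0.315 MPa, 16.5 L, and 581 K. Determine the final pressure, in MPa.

Since PV^γ is constant along a reversible adiabat, P₂ = P₁ (V₁/V₂)^γ.
P₂ = 0.315 × (16.5/0.727)^(1.09) = 9.469 MPa.

P₂ ≈ 9.47 MPa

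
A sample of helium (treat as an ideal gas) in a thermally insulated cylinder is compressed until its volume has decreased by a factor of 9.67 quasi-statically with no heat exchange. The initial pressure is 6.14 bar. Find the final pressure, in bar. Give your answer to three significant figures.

P₂ ≈ 269 bar

Adiabatic: P₁V₁^γ = P₂V₂^γ ⇒ P₂ = P₁ (V₁/V₂)^γ.
For a monatomic ideal gas γ = 5/3.
P₂ = 6.14 × 9.67^(5/3) = 269.5 bar.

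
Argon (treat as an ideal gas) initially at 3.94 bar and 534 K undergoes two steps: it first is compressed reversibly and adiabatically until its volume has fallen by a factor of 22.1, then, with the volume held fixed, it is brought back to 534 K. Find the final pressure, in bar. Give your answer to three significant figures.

P₃ ≈ 87.1 bar

For a monatomic ideal gas γ = 5/3.
Adiabatic step (PV^γ = const): P₂ = 3.94×22.1^(5/3) = 685.7 bar; T₂ = 534×22.1^(2/3) = 4205 K.
Isochoric: P₃ = P₂(T₃/T₂) = 685.7 × (534/4205) = 87.07 bar.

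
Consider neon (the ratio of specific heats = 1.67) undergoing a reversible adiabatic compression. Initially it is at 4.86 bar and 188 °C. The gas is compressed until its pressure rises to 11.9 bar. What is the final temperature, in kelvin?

Adiabatic: T₂/T₁ = (P₂/P₁)^((γ−1)/γ).
T₁ = 188 °C = 461.1 K.
T₂ = 461.1 × (11.9/4.86)^(0.401) = 660.5 K.

T₂ ≈ 660 K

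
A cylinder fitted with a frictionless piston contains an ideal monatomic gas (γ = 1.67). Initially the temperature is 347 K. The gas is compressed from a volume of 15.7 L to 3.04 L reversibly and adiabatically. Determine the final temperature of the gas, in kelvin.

T₂ ≈ 1040 K

Adiabatic: T₁V₁^(γ−1) = T₂V₂^(γ−1) ⇒ T₂ = T₁ (V₁/V₂)^(γ−1).
T₂ = 347 × (15.7/3.04)^(0.67) = 1042 K.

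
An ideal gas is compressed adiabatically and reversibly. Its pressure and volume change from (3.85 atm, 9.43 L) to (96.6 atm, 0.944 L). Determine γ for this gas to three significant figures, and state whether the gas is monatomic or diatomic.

γ ≈ 1.40; diatomic

PV^γ = const ⇒ γ = ln(P₂/P₁) / ln(V₁/V₂).
γ = ln(96.6/3.85) / ln(9.43/0.944) = 1.4.
γ ≈ 1.40 is close to 7/5, so the gas is diatomic.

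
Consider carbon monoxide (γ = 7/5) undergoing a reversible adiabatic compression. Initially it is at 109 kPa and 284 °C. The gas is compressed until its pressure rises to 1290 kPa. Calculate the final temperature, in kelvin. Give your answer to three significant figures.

Adiabatic: T₂/T₁ = (P₂/P₁)^((γ−1)/γ).
T₁ = 284 °C = 557.1 K.
T₂ = 557.1 × (1290/109)^(2/7) = 1129 K.

T₂ ≈ 1130 K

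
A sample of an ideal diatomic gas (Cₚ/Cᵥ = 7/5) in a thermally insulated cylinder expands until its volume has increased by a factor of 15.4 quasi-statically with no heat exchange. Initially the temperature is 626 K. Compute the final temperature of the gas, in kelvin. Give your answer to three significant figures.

For a reversible adiabat TV^(γ−1) is constant, so T₂ = T₁ (V₁/V₂)^(γ−1).
T₂ = 626 × (1/15.4)^(2/5) = 209.7 K.

T₂ ≈ 210 K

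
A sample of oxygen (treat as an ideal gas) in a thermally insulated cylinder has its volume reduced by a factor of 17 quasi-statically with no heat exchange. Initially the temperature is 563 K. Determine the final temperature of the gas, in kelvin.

T₂ ≈ 1750 K

For a reversible adiabat TV^(γ−1) is constant, so T₂ = T₁ (V₁/V₂)^(γ−1).
For a diatomic ideal gas γ = 7/5, so γ−1 = 2/5.
T₂ = 563 × 17^(2/5) = 1749 K.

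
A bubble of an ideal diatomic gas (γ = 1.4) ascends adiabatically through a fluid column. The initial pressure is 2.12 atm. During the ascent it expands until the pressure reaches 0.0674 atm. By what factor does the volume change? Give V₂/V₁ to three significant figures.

V₂/V₁ ≈ 11.7

From PV^γ = const, V₂/V₁ = (P₁/P₂)^(1/γ).
V₂/V₁ = (2.12/0.0674)^(0.714) = 11.74.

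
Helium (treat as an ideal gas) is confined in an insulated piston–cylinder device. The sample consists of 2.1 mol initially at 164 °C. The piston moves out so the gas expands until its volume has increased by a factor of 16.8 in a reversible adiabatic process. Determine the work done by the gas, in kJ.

W ≈ 9.70 kJ

For a reversible adiabat TV^(γ−1) is constant, so T₂ = T₁ (V₁/V₂)^(γ−1).
γ = 5/3 for a monatomic ideal gas, so γ−1 = 2/3.
T₁ = 164 °C = 437.1 K.
T₂ = 437.1 × (1/16.8)^(2/3) = 66.64 K.
Q = 0, so ΔU = W_on_gas = nCᵥΔT with Cᵥ = R/(γ−1) = 12.47 J/(mol·K).
ΔU = 2.1 × 12.47 × (66.64 − 437.1) = -9703 J.
Work done by the gas = −ΔU = 9703 J.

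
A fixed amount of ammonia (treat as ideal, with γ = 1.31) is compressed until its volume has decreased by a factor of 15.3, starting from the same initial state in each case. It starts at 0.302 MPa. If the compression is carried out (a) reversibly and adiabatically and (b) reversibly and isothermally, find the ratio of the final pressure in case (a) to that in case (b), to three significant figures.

Isothermal: P_b = P₁(V₁/V₂) = 0.302×15.3.
Adiabatic: P_a = P₁(V₁/V₂)^γ = 0.302×15.3^(1.31).
P_a/P_b = (V₁/V₂)^(γ−1) = 15.3^(0.31) = 2.329.

P_adiabatic / P_isothermal ≈ 2.33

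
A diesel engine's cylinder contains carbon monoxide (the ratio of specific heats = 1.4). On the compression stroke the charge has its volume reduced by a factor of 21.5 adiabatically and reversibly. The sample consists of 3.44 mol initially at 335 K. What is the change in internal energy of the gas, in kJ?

Adiabatic: T₁V₁^(γ−1) = T₂V₂^(γ−1) ⇒ T₂ = T₁ (V₁/V₂)^(γ−1).
T₂ = 335 × 21.5^(0.4) = 1143 K.
Q = 0, so ΔU = W_on_gas = nCᵥΔT with Cᵥ = R/(γ−1) = 20.79 J/(mol·K).
ΔU = 3.44 × 20.79 × (1143 − 335) = 57770 J.

ΔU ≈ 57.8 kJ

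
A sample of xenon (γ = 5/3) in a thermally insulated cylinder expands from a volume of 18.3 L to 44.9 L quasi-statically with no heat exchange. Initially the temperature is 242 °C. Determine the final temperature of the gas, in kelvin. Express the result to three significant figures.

Adiabatic: T₁V₁^(γ−1) = T₂V₂^(γ−1) ⇒ T₂ = T₁ (V₁/V₂)^(γ−1).
T₁ = 242 °C = 515.1 K.
T₂ = 515.1 × (18.3/44.9)^(2/3) = 283.2 K.

T₂ ≈ 283 K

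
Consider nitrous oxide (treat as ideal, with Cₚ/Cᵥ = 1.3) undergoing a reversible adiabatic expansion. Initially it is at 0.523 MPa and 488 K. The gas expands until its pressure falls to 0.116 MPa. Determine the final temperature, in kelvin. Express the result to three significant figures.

Along an adiabat T P^((1−γ)/γ) is constant, so T₂ = T₁ (P₂/P₁)^((γ−1)/γ).
T₂ = 488 × (0.116/0.523)^(0.231) = 344.7 K.

T₂ ≈ 345 K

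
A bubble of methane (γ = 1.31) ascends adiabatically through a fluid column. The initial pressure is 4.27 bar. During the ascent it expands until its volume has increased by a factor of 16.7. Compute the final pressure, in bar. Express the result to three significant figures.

P₂ ≈ 0.107 bar

Adiabatic: P₁V₁^γ = P₂V₂^γ ⇒ P₂ = P₁ (V₁/V₂)^γ.
P₂ = 4.27 × (1/16.7)^(1.31) = 0.1068 bar.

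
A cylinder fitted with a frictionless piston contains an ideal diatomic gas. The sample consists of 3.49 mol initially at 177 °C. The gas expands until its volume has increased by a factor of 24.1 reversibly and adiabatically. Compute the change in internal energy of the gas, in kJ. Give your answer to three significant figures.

ΔU ≈ -23.5 kJ

For a reversible adiabat TV^(γ−1) is constant, so T₂ = T₁ (V₁/V₂)^(γ−1).
γ = 7/5 for a diatomic ideal gas, so γ−1 = 2/5.
T₁ = 177 °C = 450.1 K.
T₂ = 450.1 × (1/24.1)^(2/5) = 126.1 K.
Q = 0, so ΔU = W_on_gas = nCᵥΔT with Cᵥ = R/(γ−1) = 20.79 J/(mol·K).
ΔU = 3.49 × 20.79 × (126.1 − 450.1) = -23510 J.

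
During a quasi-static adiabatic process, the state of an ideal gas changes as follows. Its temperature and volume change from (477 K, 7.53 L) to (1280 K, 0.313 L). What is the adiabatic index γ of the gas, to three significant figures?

γ ≈ 1.31

TV^(γ−1) = const ⇒ γ − 1 = ln(T₂/T₁) / ln(V₁/V₂).
γ = 1 + ln(1280/477) / ln(7.53/0.313) = 1.31.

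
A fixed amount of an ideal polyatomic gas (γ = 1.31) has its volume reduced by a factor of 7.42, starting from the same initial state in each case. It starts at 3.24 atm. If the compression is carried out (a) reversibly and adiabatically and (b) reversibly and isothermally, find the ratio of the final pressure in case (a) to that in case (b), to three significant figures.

Isothermal: P_b = P₁(V₁/V₂) = 3.24×7.42.
Adiabatic: P_a = P₁(V₁/V₂)^γ = 3.24×7.42^(1.31).
P_a/P_b = (V₁/V₂)^(γ−1) = 7.42^(0.31) = 1.861.

P_adiabatic / P_isothermal ≈ 1.86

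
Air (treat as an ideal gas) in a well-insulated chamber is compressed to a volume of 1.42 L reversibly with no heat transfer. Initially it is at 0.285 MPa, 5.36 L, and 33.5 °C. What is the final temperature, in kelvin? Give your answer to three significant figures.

For a reversible adiabat TV^(γ−1) is constant, so T₂ = T₁ (V₁/V₂)^(γ−1).
γ = 7/5 for a diatomic ideal gas.
T₁ = 33.5 °C = 306.6 K.
T₂ = 306.6 × (5.36/1.42)^(2/5) = 521.7 K.

T₂ ≈ 522 K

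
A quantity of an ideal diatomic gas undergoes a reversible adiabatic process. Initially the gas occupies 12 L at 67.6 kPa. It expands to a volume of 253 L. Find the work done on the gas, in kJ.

γ = 7/5 for a diatomic ideal gas.
P₂ = P₁(V₁/V₂)^γ = 67.6×(12/253)^(7/5) = 0.9472 kPa.
For a reversible adiabat, W_by_gas = (P₁V₁ − P₂V₂)/(γ−1).
W_by = (67600×0.012 − 947.2×0.253) / (2/5) = 1429 J.
W_on_gas = −W_by = -1429 J.

W ≈ -1.43 kJ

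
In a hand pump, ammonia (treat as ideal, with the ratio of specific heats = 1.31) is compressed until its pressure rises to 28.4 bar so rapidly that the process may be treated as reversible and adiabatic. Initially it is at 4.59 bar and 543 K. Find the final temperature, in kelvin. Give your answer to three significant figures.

Along an adiabat T P^((1−γ)/γ) is constant, so T₂ = T₁ (P₂/P₁)^((γ−1)/γ).
T₂ = 543 × (28.4/4.59)^(0.237) = 835.8 K.

T₂ ≈ 836 K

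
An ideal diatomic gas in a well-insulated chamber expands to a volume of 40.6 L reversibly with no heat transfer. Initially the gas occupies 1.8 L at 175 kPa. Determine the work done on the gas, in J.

γ = 7/5 for a diatomic ideal gas.
P₂ = P₁(V₁/V₂)^γ = 175×(1.8/40.6)^(7/5) = 2.231 kPa.
For a reversible adiabat, W_by_gas = (P₁V₁ − P₂V₂)/(γ−1).
W_by = (175000×0.0018 − 2231×0.0406) / (2/5) = 561.1 J.
W_on_gas = −W_by = -561.1 J.

W ≈ -561 J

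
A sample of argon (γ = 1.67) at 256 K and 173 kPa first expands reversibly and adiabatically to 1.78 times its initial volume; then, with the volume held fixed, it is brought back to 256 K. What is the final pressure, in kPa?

P₃ ≈ 97.2 kPa

Adiabatic step (PV^γ = const): P₂ = 173×(1/1.78)^(1.67) = 66.05 kPa; T₂ = 256×(1/1.78)^(0.67) = 174 K.
Isochoric: P₃ = P₂(T₃/T₂) = 66.05 × (256/174) = 97.19 kPa.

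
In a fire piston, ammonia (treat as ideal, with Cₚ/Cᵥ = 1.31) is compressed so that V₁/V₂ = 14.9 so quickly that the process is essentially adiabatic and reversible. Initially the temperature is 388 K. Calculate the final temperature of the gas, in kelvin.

T₂ ≈ 896 K

Adiabatic: T₁V₁^(γ−1) = T₂V₂^(γ−1) ⇒ T₂ = T₁ (V₁/V₂)^(γ−1).
T₂ = 388 × 14.9^(0.31) = 896.4 K.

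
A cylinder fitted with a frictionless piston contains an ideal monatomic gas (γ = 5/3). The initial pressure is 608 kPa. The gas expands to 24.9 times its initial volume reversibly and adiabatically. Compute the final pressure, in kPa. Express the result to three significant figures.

Since PV^γ is constant along a reversible adiabat, P₂ = P₁ (V₁/V₂)^γ.
P₂ = 608 × (1/24.9)^(5/3) = 2.864 kPa.

P₂ ≈ 2.86 kPa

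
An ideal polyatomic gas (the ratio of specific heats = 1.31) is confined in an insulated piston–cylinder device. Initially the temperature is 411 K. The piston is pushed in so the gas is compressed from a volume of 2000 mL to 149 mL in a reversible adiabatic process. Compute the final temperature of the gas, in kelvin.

For a reversible adiabat TV^(γ−1) is constant, so T₂ = T₁ (V₁/V₂)^(γ−1).
T₂ = 411 × (2000/149)^(0.31) = 919.3 K.

T₂ ≈ 919 K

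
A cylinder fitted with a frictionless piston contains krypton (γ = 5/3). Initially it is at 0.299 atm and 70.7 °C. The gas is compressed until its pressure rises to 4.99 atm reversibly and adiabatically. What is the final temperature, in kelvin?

Adiabatic: T₂/T₁ = (P₂/P₁)^((γ−1)/γ).
T₁ = 70.7 °C = 343.8 K.
T₂ = 343.8 × (4.99/0.299)^(2/5) = 1060 K.

T₂ ≈ 1060 K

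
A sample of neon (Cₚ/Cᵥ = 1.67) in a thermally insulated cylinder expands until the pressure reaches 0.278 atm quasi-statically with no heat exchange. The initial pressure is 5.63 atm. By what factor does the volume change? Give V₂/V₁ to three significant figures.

V₂/V₁ ≈ 6.06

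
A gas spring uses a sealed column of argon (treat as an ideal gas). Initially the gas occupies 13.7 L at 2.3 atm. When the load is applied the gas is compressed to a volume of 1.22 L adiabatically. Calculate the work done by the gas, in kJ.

γ = 5/3 for a monatomic ideal gas.
P₂ = P₁(V₁/V₂)^γ = 2.3×(13.7/1.22)^(5/3) = 129.5 atm.
For a reversible adiabat, W_by_gas = (P₁V₁ − P₂V₂)/(γ−1).
W_by = (233000×0.0137 − 1.312×10^7×0.00122) / (2/3) = -19230 J.

W ≈ -19.2 kJ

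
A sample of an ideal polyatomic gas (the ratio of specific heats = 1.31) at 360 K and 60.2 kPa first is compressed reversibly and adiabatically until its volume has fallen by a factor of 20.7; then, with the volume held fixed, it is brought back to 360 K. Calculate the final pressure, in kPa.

P₃ ≈ 1250 kPa

Adiabatic step (PV^γ = const): P₂ = 60.2×20.7^(1.31) = 3188 kPa; T₂ = 360×20.7^(0.31) = 921 K.
Isochoric: P₃ = P₂(T₃/T₂) = 3188 × (360/921) = 1246 kPa.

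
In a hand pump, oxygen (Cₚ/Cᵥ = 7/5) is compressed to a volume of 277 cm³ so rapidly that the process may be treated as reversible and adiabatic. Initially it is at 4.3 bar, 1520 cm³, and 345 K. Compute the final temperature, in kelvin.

For a reversible adiabat TV^(γ−1) is constant, so T₂ = T₁ (V₁/V₂)^(γ−1).
T₂ = 345 × (1520/277)^(2/5) = 681.7 K.

T₂ ≈ 682 K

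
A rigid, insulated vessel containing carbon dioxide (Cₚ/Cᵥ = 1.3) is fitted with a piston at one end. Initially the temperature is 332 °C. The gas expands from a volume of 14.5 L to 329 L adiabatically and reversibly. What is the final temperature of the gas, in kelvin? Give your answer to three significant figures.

T₂ ≈ 237 K

Adiabatic: T₁V₁^(γ−1) = T₂V₂^(γ−1) ⇒ T₂ = T₁ (V₁/V₂)^(γ−1).
T₁ = 332 °C = 605.1 K.
T₂ = 605.1 × (14.5/329)^(0.3) = 237.2 K.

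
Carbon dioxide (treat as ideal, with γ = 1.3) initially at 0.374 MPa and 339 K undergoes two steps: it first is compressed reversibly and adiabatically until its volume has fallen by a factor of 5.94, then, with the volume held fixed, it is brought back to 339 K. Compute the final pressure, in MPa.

P₃ ≈ 2.22 MPa

Adiabatic step (PV^γ = const): P₂ = 0.374×5.94^(1.3) = 3.791 MPa; T₂ = 339×5.94^(0.3) = 578.5 K.
Isochoric: P₃ = P₂(T₃/T₂) = 3.791 × (339/578.5) = 2.222 MPa.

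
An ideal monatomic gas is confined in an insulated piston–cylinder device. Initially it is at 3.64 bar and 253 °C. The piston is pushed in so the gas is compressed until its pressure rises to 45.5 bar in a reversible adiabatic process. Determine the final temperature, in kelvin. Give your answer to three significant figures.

T₂ ≈ 1450 K

Along an adiabat T P^((1−γ)/γ) is constant, so T₂ = T₁ (P₂/P₁)^((γ−1)/γ).
For a monatomic ideal gas γ = 5/3, so (γ−1)/γ = 2/5.
T₁ = 253 °C = 526.1 K.
T₂ = 526.1 × (45.5/3.64)^(2/5) = 1445 K.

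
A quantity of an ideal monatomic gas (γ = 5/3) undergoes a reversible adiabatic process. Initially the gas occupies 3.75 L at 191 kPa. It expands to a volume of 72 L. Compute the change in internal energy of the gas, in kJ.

P₂ = P₁(V₁/V₂)^γ = 191×(3.75/72)^(5/3) = 1.387 kPa.
For a reversible adiabat, W_by_gas = (P₁V₁ − P₂V₂)/(γ−1).
W_by = (191000×0.00375 − 1387×0.072) / (2/3) = 924.5 J.
Q = 0 ⇒ ΔU = −W_by = -924.5 J.

ΔU ≈ -0.925 kJ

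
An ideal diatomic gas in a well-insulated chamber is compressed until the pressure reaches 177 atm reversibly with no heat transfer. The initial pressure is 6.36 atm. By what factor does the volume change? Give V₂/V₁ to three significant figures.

V₂/V₁ ≈ 0.0929

From PV^γ = const, V₂/V₁ = (P₁/P₂)^(1/γ).
For a diatomic ideal gas γ = 7/5.
V₂/V₁ = (6.36/177)^(5/7) = 0.09294.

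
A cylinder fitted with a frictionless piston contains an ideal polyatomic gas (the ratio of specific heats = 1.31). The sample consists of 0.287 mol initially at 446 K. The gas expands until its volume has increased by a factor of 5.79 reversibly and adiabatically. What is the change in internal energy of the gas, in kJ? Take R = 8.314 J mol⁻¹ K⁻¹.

ΔU ≈ -1.44 kJ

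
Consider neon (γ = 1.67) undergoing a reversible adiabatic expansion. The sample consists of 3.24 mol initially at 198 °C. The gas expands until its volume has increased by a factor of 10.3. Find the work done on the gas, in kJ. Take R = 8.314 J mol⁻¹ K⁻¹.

Adiabatic: T₁V₁^(γ−1) = T₂V₂^(γ−1) ⇒ T₂ = T₁ (V₁/V₂)^(γ−1).
T₁ = 198 °C = 471.1 K.
T₂ = 471.1 × (1/10.3)^(0.67) = 98.75 K.
Q = 0, so ΔU = W_on_gas = nCᵥΔT with Cᵥ = R/(γ−1) = 12.41 J/(mol·K).
ΔU = 3.24 × 12.41 × (98.75 − 471.1) = -14970 J.

W ≈ -15.0 kJ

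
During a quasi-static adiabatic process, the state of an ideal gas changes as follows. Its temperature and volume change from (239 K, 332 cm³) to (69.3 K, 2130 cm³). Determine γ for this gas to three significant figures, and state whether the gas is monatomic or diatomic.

γ ≈ 1.67; monatomic

TV^(γ−1) = const ⇒ γ − 1 = ln(T₂/T₁) / ln(V₁/V₂).
γ = 1 + ln(69.3/239) / ln(332/2130) = 1.666.
γ ≈ 1.67 is close to 5/3, so the gas is monatomic.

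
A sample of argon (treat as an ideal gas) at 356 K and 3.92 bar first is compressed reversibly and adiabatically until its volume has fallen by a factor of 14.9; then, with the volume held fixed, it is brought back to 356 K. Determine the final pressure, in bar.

P₃ ≈ 58.4 bar

For a monatomic ideal gas γ = 5/3.
Adiabatic step (PV^γ = const): P₂ = 3.92×14.9^(5/3) = 353.7 bar; T₂ = 356×14.9^(2/3) = 2156 K.
Isochoric: P₃ = P₂(T₃/T₂) = 353.7 × (356/2156) = 58.41 bar.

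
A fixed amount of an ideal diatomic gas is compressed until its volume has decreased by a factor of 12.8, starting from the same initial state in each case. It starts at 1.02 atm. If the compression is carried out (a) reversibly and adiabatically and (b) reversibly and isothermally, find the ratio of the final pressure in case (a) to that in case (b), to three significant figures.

P_adiabatic / P_isothermal ≈ 2.77

For a diatomic ideal gas γ = 7/5.
Isothermal: P_b = P₁(V₁/V₂) = 1.02×12.8.
Adiabatic: P_a = P₁(V₁/V₂)^γ = 1.02×12.8^(7/5).
P_a/P_b = (V₁/V₂)^(γ−1) = 12.8^(2/5) = 2.773.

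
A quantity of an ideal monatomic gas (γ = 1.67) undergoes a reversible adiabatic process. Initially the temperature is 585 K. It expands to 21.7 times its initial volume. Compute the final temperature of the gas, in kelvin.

For a reversible adiabat TV^(γ−1) is constant, so T₂ = T₁ (V₁/V₂)^(γ−1).
T₂ = 585 × (1/21.7)^(0.67) = 74.43 K.

T₂ ≈ 74.4 K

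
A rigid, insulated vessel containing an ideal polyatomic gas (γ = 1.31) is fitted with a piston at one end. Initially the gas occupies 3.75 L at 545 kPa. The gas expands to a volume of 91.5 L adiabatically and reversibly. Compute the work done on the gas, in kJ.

W ≈ -4.14 kJ

P₂ = P₁(V₁/V₂)^γ = 545×(3.75/91.5)^(1.31) = 8.297 kPa.
For a reversible adiabat, W_by_gas = (P₁V₁ − P₂V₂)/(γ−1).
W_by = (545000×0.00375 − 8297×0.0915) / (0.31) = 4144 J.
W_on_gas = −W_by = -4144 J.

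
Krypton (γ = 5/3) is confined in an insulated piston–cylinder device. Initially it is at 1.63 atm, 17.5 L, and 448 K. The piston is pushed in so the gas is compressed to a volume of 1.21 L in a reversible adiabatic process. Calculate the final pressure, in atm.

P₂ ≈ 140 atm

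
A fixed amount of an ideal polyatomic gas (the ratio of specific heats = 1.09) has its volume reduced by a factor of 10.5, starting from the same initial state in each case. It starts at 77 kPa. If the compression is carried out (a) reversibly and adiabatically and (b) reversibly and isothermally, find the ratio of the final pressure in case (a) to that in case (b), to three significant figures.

P_adiabatic / P_isothermal ≈ 1.24

Isothermal: P_b = P₁(V₁/V₂) = 77×10.5.
Adiabatic: P_a = P₁(V₁/V₂)^γ = 77×10.5^(1.09).
P_a/P_b = (V₁/V₂)^(γ−1) = 10.5^(0.09) = 1.236.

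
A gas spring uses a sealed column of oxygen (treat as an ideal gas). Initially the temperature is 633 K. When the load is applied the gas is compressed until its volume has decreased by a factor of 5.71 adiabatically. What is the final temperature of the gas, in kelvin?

For a reversible adiabat TV^(γ−1) is constant, so T₂ = T₁ (V₁/V₂)^(γ−1).
For a diatomic ideal gas γ = 7/5, so γ−1 = 2/5.
T₂ = 633 × 5.71^(2/5) = 1271 K.

T₂ ≈ 1270 K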